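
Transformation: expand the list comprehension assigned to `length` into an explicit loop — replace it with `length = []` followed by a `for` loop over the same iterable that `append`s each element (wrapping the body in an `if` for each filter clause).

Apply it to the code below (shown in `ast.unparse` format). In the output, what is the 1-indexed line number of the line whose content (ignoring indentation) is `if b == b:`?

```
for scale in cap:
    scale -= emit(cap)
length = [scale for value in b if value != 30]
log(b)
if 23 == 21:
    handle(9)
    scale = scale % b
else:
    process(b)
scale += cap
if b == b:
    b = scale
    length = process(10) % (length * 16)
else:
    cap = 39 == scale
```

14

Transformed code:
for scale in cap:
    scale -= emit(cap)
length = []
for value in b:
    if value != 30:
        length.append(scale)
log(b)
if 23 == 21:
    handle(9)
    scale = scale % b
else:
    process(b)
scale += cap
if b == b:
    b = scale
    length = process(10) % (length * 16)
else:
    cap = 39 == scale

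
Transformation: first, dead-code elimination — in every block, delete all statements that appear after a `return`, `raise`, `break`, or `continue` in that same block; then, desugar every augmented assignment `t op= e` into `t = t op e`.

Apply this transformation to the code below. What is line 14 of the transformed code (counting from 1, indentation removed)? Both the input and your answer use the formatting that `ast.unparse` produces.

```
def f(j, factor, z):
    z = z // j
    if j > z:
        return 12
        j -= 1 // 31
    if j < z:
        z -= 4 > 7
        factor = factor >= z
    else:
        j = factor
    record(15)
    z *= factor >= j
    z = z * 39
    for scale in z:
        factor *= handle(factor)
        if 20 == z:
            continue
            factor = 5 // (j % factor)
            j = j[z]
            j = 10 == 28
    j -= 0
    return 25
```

factor = factor * handle(factor)

Transformed code:
def f(j, factor, z):
    z = z // j
    if j > z:
        return 12
    if j < z:
        z = z - (4 > 7)
        factor = factor >= z
    else:
        j = factor
    record(15)
    z = z * (factor >= j)
    z = z * 39
    for scale in z:
        factor = factor * handle(factor)
        if 20 == z:
            continue
    j = j - 0
    return 25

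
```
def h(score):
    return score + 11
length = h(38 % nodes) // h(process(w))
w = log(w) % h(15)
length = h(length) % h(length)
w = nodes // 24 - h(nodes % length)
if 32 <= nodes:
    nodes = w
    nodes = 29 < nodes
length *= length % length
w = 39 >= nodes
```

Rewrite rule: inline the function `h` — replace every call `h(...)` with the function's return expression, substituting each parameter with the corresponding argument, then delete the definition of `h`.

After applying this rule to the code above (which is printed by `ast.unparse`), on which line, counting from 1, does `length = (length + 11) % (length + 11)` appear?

Transformed code:
length = (38 % nodes + 11) // (process(w) + 11)
w = log(w) % (15 + 11)
length = (length + 11) % (length + 11)
w = nodes // 24 - (nodes % length + 11)
if 32 <= nodes:
    nodes = w
    nodes = 29 < nodes
length *= length % length
w = 39 >= nodes

3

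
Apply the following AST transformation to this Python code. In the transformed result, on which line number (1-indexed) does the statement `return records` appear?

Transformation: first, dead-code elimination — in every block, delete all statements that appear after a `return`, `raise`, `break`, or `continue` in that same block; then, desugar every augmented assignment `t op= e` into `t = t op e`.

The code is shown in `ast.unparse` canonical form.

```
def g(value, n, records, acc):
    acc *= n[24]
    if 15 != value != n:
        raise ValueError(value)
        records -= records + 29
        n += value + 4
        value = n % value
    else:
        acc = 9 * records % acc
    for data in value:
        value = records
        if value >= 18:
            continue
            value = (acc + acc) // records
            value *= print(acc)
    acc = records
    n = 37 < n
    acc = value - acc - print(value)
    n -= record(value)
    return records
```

Transformed code:
def g(value, n, records, acc):
    acc = acc * n[24]
    if 15 != value != n:
        raise ValueError(value)
    else:
        acc = 9 * records % acc
    for data in value:
        value = records
        if value >= 18:
            continue
    acc = records
    n = 37 < n
    acc = value - acc - print(value)
    n = n - record(value)
    return records

15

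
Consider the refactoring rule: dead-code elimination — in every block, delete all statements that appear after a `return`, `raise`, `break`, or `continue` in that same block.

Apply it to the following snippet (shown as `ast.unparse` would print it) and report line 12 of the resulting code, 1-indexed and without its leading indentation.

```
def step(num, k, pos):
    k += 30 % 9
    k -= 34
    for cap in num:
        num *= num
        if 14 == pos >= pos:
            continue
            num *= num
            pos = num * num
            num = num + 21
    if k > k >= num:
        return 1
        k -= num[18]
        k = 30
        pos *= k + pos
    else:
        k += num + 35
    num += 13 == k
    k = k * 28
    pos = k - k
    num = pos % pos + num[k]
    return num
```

Transformed code:
def step(num, k, pos):
    k += 30 % 9
    k -= 34
    for cap in num:
        num *= num
        if 14 == pos >= pos:
            continue
    if k > k >= num:
        return 1
    else:
        k += num + 35
    num += 13 == k
    k = k * 28
    pos = k - k
    num = pos % pos + num[k]
    return num

num += 13 == k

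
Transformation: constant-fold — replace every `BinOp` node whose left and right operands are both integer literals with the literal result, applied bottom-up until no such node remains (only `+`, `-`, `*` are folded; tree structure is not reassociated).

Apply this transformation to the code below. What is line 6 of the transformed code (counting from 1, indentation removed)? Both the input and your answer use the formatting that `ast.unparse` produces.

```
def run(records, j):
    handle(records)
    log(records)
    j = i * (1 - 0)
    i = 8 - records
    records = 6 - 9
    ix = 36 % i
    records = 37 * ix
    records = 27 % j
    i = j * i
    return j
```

records = -3

Transformed code:
def run(records, j):
    handle(records)
    log(records)
    j = i * 1
    i = 8 - records
    records = -3
    ix = 36 % i
    records = 37 * ix
    records = 27 % j
    i = j * i
    return j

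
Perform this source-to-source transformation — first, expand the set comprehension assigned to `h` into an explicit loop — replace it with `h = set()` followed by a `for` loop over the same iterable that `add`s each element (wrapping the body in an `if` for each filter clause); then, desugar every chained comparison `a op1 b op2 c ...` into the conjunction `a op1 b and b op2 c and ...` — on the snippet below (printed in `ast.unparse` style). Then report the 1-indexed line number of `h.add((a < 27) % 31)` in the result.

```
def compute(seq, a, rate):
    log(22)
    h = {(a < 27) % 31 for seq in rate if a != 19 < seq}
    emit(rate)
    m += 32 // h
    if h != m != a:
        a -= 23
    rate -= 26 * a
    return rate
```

6

Transformed code:
def compute(seq, a, rate):
    log(22)
    h = set()
    for seq in rate:
        if a != 19 and 19 < seq:
            h.add((a < 27) % 31)
    emit(rate)
    m += 32 // h
    if h != m and m != a:
        a -= 23
    rate -= 26 * a
    return rate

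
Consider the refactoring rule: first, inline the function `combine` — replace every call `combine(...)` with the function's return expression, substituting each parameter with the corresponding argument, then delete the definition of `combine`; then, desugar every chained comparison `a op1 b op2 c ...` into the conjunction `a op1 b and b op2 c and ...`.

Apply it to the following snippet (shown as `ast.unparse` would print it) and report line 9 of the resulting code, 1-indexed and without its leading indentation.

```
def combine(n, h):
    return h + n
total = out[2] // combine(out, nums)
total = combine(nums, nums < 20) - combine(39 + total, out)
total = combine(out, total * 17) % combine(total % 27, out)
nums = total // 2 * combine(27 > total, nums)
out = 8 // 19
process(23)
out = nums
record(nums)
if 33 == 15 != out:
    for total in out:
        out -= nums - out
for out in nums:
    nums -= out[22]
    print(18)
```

if 33 == 15 and 15 != out:

Transformed code:
total = out[2] // (nums + out)
total = (nums < 20) + nums - (out + (39 + total))
total = (total * 17 + out) % (out + total % 27)
nums = total // 2 * (nums + (27 > total))
out = 8 // 19
process(23)
out = nums
record(nums)
if 33 == 15 and 15 != out:
    for total in out:
        out -= nums - out
for out in nums:
    nums -= out[22]
    print(18)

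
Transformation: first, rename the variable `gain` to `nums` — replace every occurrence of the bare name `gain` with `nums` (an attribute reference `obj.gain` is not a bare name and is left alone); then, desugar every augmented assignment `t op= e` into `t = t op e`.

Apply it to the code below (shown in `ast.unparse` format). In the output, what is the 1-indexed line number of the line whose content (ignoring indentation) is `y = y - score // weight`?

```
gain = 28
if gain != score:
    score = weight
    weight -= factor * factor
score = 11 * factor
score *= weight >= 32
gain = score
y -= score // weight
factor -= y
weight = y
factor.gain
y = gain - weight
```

8

Transformed code:
nums = 28
if nums != score:
    score = weight
    weight = weight - factor * factor
score = 11 * factor
score = score * (weight >= 32)
nums = score
y = y - score // weight
factor = factor - y
weight = y
factor.gain
y = nums - weight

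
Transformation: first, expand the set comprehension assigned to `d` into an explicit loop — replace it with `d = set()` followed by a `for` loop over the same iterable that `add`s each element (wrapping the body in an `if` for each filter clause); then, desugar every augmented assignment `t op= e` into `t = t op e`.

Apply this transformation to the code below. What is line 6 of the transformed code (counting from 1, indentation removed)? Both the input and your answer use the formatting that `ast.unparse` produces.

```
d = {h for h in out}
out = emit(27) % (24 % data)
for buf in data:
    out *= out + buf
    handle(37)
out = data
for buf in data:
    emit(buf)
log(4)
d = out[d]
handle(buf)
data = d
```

Transformed code:
d = set()
for h in out:
    d.add(h)
out = emit(27) % (24 % data)
for buf in data:
    out = out * (out + buf)
    handle(37)
out = data
for buf in data:
    emit(buf)
log(4)
d = out[d]
handle(buf)
data = d

out = out * (out + buf)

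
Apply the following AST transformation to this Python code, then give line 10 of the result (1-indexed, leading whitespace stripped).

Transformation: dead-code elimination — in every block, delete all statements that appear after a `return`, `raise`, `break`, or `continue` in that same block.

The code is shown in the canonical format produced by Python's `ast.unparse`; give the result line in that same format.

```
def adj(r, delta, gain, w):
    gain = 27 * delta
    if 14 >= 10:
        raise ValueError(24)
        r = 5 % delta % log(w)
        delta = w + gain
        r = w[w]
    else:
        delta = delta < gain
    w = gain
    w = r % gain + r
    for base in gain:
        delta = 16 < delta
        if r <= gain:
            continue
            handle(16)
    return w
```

delta = 16 < delta

Transformed code:
def adj(r, delta, gain, w):
    gain = 27 * delta
    if 14 >= 10:
        raise ValueError(24)
    else:
        delta = delta < gain
    w = gain
    w = r % gain + r
    for base in gain:
        delta = 16 < delta
        if r <= gain:
            continue
    return w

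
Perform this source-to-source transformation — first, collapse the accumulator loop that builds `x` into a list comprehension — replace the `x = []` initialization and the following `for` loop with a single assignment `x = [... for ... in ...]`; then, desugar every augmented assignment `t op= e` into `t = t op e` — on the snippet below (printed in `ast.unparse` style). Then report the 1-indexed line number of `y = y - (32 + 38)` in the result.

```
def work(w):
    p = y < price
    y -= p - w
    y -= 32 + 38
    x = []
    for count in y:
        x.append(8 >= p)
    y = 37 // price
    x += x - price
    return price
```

4

Transformed code:
def work(w):
    p = y < price
    y = y - (p - w)
    y = y - (32 + 38)
    x = [8 >= p for count in y]
    y = 37 // price
    x = x + (x - price)
    return price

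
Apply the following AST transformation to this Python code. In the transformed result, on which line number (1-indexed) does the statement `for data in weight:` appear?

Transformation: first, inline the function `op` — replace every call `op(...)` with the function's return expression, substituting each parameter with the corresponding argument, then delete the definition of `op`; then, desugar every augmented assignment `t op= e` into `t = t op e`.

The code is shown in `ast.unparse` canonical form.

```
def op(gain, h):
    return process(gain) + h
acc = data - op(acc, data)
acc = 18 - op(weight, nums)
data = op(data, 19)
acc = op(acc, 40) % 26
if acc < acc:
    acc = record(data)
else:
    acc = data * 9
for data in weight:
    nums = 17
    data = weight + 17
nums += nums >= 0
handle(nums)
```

Transformed code:
acc = data - (process(acc) + data)
acc = 18 - (process(weight) + nums)
data = process(data) + 19
acc = (process(acc) + 40) % 26
if acc < acc:
    acc = record(data)
else:
    acc = data * 9
for data in weight:
    nums = 17
    data = weight + 17
nums = nums + (nums >= 0)
handle(nums)

9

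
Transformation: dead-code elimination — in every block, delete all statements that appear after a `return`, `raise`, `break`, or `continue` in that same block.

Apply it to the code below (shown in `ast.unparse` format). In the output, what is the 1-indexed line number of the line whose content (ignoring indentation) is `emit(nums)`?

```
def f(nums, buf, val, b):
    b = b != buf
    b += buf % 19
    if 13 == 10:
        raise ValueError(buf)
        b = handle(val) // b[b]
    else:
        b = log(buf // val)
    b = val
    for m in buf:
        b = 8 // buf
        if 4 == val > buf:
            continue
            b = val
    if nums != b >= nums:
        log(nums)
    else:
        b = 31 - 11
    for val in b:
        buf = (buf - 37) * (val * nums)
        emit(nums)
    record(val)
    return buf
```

Transformed code:
def f(nums, buf, val, b):
    b = b != buf
    b += buf % 19
    if 13 == 10:
        raise ValueError(buf)
    else:
        b = log(buf // val)
    b = val
    for m in buf:
        b = 8 // buf
        if 4 == val > buf:
            continue
    if nums != b >= nums:
        log(nums)
    else:
        b = 31 - 11
    for val in b:
        buf = (buf - 37) * (val * nums)
        emit(nums)
    record(val)
    return buf

19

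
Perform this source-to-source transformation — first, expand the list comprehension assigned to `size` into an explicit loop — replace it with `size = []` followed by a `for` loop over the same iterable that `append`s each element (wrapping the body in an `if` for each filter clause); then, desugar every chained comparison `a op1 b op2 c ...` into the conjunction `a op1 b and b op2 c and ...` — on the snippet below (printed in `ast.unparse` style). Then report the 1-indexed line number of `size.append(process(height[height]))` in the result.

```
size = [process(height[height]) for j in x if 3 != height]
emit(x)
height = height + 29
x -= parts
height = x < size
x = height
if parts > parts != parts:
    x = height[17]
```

4

Transformed code:
size = []
for j in x:
    if 3 != height:
        size.append(process(height[height]))
emit(x)
height = height + 29
x -= parts
height = x < size
x = height
if parts > parts and parts != parts:
    x = height[17]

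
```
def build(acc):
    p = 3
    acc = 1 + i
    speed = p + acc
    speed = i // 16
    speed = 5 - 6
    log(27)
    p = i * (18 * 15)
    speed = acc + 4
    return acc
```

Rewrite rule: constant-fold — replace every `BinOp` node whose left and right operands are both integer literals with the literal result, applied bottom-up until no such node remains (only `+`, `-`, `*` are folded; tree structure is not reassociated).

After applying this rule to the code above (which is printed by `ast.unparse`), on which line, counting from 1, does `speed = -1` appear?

6

Transformed code:
def build(acc):
    p = 3
    acc = 1 + i
    speed = p + acc
    speed = i // 16
    speed = -1
    log(27)
    p = i * 270
    speed = acc + 4
    return acc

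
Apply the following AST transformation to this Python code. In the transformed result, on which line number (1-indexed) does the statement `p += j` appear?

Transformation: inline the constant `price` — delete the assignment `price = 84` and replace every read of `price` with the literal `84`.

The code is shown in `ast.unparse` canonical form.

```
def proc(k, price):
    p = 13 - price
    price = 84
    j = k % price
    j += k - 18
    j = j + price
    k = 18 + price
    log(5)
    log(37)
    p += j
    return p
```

Transformed code:
def proc(k, price):
    p = 13 - 84
    j = k % 84
    j += k - 18
    j = j + 84
    k = 18 + 84
    log(5)
    log(37)
    p += j
    return p

9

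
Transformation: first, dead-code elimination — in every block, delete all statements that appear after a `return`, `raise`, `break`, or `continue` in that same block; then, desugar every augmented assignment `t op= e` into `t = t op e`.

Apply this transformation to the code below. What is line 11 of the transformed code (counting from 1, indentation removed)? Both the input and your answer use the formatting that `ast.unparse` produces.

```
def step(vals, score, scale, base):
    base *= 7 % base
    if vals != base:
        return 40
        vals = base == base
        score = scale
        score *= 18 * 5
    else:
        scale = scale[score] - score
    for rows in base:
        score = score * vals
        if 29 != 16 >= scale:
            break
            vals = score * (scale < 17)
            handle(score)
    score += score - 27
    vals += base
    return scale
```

Transformed code:
def step(vals, score, scale, base):
    base = base * (7 % base)
    if vals != base:
        return 40
    else:
        scale = scale[score] - score
    for rows in base:
        score = score * vals
        if 29 != 16 >= scale:
            break
    score = score + (score - 27)
    vals = vals + base
    return scale

score = score + (score - 27)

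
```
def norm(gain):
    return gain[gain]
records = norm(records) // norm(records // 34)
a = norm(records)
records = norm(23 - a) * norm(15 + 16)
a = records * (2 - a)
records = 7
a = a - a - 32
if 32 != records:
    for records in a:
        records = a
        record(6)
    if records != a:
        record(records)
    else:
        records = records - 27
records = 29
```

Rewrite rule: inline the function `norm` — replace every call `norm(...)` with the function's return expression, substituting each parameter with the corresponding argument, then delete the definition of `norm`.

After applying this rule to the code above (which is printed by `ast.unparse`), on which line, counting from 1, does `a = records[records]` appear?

2

Transformed code:
records = records[records] // (records // 34)[records // 34]
a = records[records]
records = (23 - a)[23 - a] * (15 + 16)[15 + 16]
a = records * (2 - a)
records = 7
a = a - a - 32
if 32 != records:
    for records in a:
        records = a
        record(6)
    if records != a:
        record(records)
    else:
        records = records - 27
records = 29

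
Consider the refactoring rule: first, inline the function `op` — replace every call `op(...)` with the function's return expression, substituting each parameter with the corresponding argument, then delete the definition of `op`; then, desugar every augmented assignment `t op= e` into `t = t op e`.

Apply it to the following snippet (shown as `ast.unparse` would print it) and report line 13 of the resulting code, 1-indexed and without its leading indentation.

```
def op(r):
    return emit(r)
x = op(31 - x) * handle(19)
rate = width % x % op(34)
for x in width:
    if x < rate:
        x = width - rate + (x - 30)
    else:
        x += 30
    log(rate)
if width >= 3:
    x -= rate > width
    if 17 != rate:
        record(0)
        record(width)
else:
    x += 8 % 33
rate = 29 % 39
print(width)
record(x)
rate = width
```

Transformed code:
x = emit(31 - x) * handle(19)
rate = width % x % emit(34)
for x in width:
    if x < rate:
        x = width - rate + (x - 30)
    else:
        x = x + 30
    log(rate)
if width >= 3:
    x = x - (rate > width)
    if 17 != rate:
        record(0)
        record(width)
else:
    x = x + 8 % 33
rate = 29 % 39
print(width)
record(x)
rate = width

record(width)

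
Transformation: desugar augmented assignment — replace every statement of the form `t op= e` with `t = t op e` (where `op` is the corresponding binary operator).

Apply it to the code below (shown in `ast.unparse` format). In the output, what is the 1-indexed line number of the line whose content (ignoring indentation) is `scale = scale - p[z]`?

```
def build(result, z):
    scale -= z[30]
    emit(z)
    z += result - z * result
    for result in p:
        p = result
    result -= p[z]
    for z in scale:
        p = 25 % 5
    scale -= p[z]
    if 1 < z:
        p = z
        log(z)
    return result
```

10

Transformed code:
def build(result, z):
    scale = scale - z[30]
    emit(z)
    z = z + (result - z * result)
    for result in p:
        p = result
    result = result - p[z]
    for z in scale:
        p = 25 % 5
    scale = scale - p[z]
    if 1 < z:
        p = z
        log(z)
    return result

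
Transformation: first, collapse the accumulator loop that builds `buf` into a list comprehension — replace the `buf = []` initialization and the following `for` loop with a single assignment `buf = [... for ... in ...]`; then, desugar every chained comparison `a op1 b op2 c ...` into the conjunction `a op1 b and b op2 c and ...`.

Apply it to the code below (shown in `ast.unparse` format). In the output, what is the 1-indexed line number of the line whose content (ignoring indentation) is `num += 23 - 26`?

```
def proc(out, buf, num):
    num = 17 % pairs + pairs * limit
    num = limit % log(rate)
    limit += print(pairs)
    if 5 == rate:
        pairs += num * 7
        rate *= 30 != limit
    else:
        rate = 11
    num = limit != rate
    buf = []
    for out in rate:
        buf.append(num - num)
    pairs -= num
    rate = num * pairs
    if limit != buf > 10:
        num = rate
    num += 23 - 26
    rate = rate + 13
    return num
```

Transformed code:
def proc(out, buf, num):
    num = 17 % pairs + pairs * limit
    num = limit % log(rate)
    limit += print(pairs)
    if 5 == rate:
        pairs += num * 7
        rate *= 30 != limit
    else:
        rate = 11
    num = limit != rate
    buf = [num - num for out in rate]
    pairs -= num
    rate = num * pairs
    if limit != buf and buf > 10:
        num = rate
    num += 23 - 26
    rate = rate + 13
    return num

16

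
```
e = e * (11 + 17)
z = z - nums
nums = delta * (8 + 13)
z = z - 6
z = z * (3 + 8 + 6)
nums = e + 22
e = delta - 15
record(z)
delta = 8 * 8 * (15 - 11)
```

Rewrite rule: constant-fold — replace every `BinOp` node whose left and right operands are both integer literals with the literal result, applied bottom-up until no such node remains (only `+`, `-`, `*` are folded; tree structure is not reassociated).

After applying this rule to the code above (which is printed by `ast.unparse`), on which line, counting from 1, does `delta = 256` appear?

Transformed code:
e = e * 28
z = z - nums
nums = delta * 21
z = z - 6
z = z * 17
nums = e + 22
e = delta - 15
record(z)
delta = 256

9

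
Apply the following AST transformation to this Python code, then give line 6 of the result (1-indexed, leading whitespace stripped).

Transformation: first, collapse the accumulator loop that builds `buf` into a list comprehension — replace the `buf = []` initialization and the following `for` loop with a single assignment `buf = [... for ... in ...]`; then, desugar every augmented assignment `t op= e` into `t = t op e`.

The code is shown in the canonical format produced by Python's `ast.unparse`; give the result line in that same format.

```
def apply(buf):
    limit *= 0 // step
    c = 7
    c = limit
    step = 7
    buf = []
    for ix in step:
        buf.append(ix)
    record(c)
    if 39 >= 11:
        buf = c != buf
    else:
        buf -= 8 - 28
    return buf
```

Transformed code:
def apply(buf):
    limit = limit * (0 // step)
    c = 7
    c = limit
    step = 7
    buf = [ix for ix in step]
    record(c)
    if 39 >= 11:
        buf = c != buf
    else:
        buf = buf - (8 - 28)
    return buf

buf = [ix for ix in step]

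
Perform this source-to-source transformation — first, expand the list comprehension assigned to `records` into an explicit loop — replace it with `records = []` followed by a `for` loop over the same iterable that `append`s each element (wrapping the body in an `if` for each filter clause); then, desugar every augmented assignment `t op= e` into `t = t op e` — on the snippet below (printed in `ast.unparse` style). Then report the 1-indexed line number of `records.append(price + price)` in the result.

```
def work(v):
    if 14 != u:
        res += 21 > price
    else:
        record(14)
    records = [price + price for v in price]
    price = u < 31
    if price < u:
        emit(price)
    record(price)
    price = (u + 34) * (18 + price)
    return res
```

Transformed code:
def work(v):
    if 14 != u:
        res = res + (21 > price)
    else:
        record(14)
    records = []
    for v in price:
        records.append(price + price)
    price = u < 31
    if price < u:
        emit(price)
    record(price)
    price = (u + 34) * (18 + price)
    return res

8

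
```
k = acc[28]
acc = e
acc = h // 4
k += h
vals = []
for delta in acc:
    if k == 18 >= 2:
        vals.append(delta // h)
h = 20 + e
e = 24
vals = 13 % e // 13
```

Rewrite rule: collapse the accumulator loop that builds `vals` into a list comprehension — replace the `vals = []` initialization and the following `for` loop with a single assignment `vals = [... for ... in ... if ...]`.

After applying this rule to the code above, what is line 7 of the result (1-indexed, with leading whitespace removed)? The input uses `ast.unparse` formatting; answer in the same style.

e = 24

Transformed code:
k = acc[28]
acc = e
acc = h // 4
k += h
vals = [delta // h for delta in acc if k == 18 >= 2]
h = 20 + e
e = 24
vals = 13 % e // 13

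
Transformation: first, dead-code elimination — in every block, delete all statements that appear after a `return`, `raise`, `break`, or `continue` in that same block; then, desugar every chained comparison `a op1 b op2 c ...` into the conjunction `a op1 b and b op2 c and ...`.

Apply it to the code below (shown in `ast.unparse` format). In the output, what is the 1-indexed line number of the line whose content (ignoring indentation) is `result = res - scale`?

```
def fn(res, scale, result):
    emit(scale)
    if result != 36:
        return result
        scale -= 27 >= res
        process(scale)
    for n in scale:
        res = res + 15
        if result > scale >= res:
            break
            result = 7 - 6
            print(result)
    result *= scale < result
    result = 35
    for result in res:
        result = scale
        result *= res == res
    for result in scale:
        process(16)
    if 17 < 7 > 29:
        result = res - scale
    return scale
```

Transformed code:
def fn(res, scale, result):
    emit(scale)
    if result != 36:
        return result
    for n in scale:
        res = res + 15
        if result > scale and scale >= res:
            break
    result *= scale < result
    result = 35
    for result in res:
        result = scale
        result *= res == res
    for result in scale:
        process(16)
    if 17 < 7 and 7 > 29:
        result = res - scale
    return scale

17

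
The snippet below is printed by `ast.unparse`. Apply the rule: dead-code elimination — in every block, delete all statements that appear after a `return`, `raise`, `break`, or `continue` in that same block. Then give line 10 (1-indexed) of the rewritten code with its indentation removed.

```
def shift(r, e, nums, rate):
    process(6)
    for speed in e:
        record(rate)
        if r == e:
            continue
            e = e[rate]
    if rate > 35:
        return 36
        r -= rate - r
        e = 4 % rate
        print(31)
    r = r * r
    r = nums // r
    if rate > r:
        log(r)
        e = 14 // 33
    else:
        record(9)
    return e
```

Transformed code:
def shift(r, e, nums, rate):
    process(6)
    for speed in e:
        record(rate)
        if r == e:
            continue
    if rate > 35:
        return 36
    r = r * r
    r = nums // r
    if rate > r:
        log(r)
        e = 14 // 33
    else:
        record(9)
    return e

r = nums // r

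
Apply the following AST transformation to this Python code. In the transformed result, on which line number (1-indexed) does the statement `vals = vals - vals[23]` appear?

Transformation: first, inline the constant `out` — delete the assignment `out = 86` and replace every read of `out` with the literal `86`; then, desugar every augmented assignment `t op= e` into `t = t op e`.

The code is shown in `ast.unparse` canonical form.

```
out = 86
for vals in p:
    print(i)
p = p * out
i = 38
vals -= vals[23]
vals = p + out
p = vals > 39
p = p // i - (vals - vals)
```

5

Transformed code:
for vals in p:
    print(i)
p = p * 86
i = 38
vals = vals - vals[23]
vals = p + 86
p = vals > 39
p = p // i - (vals - vals)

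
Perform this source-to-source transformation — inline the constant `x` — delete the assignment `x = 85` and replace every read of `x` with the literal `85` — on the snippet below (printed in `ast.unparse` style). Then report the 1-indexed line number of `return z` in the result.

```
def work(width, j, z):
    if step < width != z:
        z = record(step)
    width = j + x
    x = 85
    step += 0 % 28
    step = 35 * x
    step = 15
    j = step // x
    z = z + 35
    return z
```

10

Transformed code:
def work(width, j, z):
    if step < width != z:
        z = record(step)
    width = j + 85
    step += 0 % 28
    step = 35 * 85
    step = 15
    j = step // 85
    z = z + 35
    return z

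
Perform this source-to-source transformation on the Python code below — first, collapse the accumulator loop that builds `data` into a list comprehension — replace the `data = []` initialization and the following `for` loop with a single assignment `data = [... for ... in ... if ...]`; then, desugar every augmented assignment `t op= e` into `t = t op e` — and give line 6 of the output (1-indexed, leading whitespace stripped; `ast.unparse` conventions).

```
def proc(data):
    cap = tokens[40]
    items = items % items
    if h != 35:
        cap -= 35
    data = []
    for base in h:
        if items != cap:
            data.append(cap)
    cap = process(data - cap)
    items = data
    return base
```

data = [cap for base in h if items != cap]

Transformed code:
def proc(data):
    cap = tokens[40]
    items = items % items
    if h != 35:
        cap = cap - 35
    data = [cap for base in h if items != cap]
    cap = process(data - cap)
    items = data
    return base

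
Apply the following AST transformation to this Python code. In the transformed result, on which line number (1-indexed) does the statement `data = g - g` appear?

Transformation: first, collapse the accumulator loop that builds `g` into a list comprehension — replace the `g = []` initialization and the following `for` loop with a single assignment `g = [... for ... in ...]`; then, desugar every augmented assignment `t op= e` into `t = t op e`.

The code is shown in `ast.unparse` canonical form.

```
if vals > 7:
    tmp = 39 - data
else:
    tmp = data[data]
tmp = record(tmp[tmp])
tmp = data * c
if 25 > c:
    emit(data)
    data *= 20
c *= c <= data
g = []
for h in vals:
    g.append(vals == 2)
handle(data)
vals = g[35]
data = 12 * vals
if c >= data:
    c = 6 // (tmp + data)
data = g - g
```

Transformed code:
if vals > 7:
    tmp = 39 - data
else:
    tmp = data[data]
tmp = record(tmp[tmp])
tmp = data * c
if 25 > c:
    emit(data)
    data = data * 20
c = c * (c <= data)
g = [vals == 2 for h in vals]
handle(data)
vals = g[35]
data = 12 * vals
if c >= data:
    c = 6 // (tmp + data)
data = g - g

17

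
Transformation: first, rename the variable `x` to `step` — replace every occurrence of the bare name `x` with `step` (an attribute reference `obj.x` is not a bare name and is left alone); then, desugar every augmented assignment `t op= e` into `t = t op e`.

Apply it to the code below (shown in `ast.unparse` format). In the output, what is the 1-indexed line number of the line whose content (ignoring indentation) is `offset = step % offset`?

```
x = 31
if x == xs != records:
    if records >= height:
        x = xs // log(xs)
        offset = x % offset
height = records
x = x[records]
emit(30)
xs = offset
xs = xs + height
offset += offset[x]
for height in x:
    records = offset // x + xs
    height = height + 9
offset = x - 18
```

Transformed code:
step = 31
if step == xs != records:
    if records >= height:
        step = xs // log(xs)
        offset = step % offset
height = records
step = step[records]
emit(30)
xs = offset
xs = xs + height
offset = offset + offset[step]
for height in step:
    records = offset // step + xs
    height = height + 9
offset = step - 18

5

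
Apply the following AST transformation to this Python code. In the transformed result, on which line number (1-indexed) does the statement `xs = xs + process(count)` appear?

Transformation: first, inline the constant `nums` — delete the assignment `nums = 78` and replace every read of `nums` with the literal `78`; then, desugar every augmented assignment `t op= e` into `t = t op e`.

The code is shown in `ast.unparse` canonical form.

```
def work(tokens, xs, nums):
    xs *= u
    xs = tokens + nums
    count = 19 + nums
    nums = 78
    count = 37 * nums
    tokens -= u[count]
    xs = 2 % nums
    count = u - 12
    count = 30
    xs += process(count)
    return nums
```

Transformed code:
def work(tokens, xs, nums):
    xs = xs * u
    xs = tokens + 78
    count = 19 + 78
    count = 37 * 78
    tokens = tokens - u[count]
    xs = 2 % 78
    count = u - 12
    count = 30
    xs = xs + process(count)
    return 78

10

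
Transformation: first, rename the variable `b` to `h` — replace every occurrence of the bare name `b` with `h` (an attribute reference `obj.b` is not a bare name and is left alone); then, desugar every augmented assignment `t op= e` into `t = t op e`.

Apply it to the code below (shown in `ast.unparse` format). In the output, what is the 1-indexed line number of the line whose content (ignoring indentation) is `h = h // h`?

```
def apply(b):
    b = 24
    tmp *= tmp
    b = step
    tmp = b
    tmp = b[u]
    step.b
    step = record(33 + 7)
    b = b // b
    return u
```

9

Transformed code:
def apply(h):
    h = 24
    tmp = tmp * tmp
    h = step
    tmp = h
    tmp = h[u]
    step.b
    step = record(33 + 7)
    h = h // h
    return u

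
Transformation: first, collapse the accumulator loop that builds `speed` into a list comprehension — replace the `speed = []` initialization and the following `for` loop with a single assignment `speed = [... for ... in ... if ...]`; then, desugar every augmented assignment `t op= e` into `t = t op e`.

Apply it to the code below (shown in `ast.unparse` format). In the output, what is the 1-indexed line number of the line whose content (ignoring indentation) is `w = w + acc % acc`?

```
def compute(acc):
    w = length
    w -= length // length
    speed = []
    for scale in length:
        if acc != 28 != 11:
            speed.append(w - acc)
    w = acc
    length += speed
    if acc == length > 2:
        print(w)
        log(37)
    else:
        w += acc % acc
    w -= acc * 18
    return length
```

11

Transformed code:
def compute(acc):
    w = length
    w = w - length // length
    speed = [w - acc for scale in length if acc != 28 != 11]
    w = acc
    length = length + speed
    if acc == length > 2:
        print(w)
        log(37)
    else:
        w = w + acc % acc
    w = w - acc * 18
    return length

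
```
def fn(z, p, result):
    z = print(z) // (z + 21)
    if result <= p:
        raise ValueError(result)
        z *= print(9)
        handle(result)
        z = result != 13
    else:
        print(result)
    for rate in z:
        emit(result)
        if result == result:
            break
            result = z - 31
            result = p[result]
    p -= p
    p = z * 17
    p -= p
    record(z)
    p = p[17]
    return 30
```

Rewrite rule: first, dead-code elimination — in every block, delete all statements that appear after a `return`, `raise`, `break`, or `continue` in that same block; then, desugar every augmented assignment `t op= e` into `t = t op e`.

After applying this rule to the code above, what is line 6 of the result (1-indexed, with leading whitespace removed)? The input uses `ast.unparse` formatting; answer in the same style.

print(result)

Transformed code:
def fn(z, p, result):
    z = print(z) // (z + 21)
    if result <= p:
        raise ValueError(result)
    else:
        print(result)
    for rate in z:
        emit(result)
        if result == result:
            break
    p = p - p
    p = z * 17
    p = p - p
    record(z)
    p = p[17]
    return 30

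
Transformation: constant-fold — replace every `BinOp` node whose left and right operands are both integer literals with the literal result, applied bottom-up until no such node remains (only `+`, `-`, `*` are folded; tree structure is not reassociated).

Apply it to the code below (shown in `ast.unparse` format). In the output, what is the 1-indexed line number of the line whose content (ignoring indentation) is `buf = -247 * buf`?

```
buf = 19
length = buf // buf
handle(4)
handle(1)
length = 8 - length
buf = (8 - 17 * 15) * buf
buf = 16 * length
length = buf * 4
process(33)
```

6

Transformed code:
buf = 19
length = buf // buf
handle(4)
handle(1)
length = 8 - length
buf = -247 * buf
buf = 16 * length
length = buf * 4
process(33)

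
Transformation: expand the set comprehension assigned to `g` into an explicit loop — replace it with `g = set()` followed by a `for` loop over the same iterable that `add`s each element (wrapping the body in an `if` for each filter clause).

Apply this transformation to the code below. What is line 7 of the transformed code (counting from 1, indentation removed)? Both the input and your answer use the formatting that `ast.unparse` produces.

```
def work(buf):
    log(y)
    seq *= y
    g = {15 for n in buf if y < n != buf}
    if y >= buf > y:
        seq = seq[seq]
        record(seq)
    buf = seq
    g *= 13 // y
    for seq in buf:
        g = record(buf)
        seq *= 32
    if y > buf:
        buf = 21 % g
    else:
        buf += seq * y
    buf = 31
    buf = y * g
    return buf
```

g.add(15)

Transformed code:
def work(buf):
    log(y)
    seq *= y
    g = set()
    for n in buf:
        if y < n != buf:
            g.add(15)
    if y >= buf > y:
        seq = seq[seq]
        record(seq)
    buf = seq
    g *= 13 // y
    for seq in buf:
        g = record(buf)
        seq *= 32
    if y > buf:
        buf = 21 % g
    else:
        buf += seq * y
    buf = 31
    buf = y * g
    return buf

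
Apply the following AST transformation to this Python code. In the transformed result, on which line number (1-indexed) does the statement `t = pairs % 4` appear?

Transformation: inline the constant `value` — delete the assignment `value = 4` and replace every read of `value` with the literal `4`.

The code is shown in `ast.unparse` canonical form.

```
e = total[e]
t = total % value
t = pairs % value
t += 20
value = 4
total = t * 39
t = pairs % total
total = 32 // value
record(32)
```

Transformed code:
e = total[e]
t = total % 4
t = pairs % 4
t += 20
total = t * 39
t = pairs % total
total = 32 // 4
record(32)

3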